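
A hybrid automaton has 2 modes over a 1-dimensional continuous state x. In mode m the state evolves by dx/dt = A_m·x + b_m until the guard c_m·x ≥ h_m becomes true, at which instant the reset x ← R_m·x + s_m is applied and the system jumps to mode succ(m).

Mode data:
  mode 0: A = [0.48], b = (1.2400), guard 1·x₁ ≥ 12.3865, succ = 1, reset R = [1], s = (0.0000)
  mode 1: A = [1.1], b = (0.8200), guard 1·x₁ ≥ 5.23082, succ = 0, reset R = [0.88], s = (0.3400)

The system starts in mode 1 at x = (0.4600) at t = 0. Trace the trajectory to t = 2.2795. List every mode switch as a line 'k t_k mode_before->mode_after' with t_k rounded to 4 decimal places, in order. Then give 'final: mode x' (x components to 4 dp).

1 1.4554 1->0
final: 0 8.5952

Mode 1: guard c·x = 5.2308 hit at Δt = 1.4554 (t = 1.4554), x⁻ = (5.2308) → reset → x⁺ = (4.9431), jump to mode 0
Mode 0: flow for 0.8241 to horizon, guard not reached → x = (8.5952)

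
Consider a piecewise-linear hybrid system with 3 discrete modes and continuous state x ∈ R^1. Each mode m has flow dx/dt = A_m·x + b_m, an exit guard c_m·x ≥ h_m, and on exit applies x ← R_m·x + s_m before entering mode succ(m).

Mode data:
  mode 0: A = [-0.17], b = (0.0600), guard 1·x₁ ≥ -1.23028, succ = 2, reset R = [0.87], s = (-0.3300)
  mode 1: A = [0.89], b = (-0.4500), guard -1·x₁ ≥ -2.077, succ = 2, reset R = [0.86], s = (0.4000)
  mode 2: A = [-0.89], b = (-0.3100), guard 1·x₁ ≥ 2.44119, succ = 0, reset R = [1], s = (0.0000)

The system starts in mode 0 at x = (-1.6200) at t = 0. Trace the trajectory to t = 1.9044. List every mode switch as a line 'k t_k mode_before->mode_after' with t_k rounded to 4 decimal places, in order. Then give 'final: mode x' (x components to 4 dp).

1 1.2945 0->2
final: 2 -0.9597

Mode 0: guard c·x = -1.2303 hit at Δt = 1.2945 (t = 1.2945), x⁻ = (-1.2303) → reset → x⁺ = (-1.4003), jump to mode 2
Mode 2: flow for 0.6099 to horizon, guard not reached → x = (-0.9597)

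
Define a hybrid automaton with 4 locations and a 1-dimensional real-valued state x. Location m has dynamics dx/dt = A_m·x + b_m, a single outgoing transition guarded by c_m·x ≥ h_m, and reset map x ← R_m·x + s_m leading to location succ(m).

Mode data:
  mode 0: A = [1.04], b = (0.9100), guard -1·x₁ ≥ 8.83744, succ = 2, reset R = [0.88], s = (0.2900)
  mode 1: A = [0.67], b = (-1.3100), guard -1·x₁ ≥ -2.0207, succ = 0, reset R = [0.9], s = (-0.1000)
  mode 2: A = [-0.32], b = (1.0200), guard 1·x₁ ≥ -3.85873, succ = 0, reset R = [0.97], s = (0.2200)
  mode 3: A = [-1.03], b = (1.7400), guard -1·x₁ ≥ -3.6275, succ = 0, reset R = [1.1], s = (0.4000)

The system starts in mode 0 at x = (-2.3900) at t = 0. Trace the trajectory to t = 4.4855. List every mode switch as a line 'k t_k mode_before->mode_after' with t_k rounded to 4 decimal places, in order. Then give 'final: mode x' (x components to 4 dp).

1 1.5955 0->2
2 2.8935 2->0
3 3.9521 0->2
final: 2 -5.8120

Mode 0: guard c·x = 8.8374 hit at Δt = 1.5955 (t = 1.5955), x⁻ = (-8.8374) → reset → x⁺ = (-7.4869), jump to mode 2
Mode 2: guard c·x = -3.8587 hit at Δt = 1.2980 (t = 2.8935), x⁻ = (-3.8587) → reset → x⁺ = (-3.5230), jump to mode 0
Mode 0: guard c·x = 8.8374 hit at Δt = 1.0586 (t = 3.9521), x⁻ = (-8.8374) → reset → x⁺ = (-7.4869), jump to mode 2
Mode 2: flow for 0.5334 to horizon, guard not reached → x = (-5.8120)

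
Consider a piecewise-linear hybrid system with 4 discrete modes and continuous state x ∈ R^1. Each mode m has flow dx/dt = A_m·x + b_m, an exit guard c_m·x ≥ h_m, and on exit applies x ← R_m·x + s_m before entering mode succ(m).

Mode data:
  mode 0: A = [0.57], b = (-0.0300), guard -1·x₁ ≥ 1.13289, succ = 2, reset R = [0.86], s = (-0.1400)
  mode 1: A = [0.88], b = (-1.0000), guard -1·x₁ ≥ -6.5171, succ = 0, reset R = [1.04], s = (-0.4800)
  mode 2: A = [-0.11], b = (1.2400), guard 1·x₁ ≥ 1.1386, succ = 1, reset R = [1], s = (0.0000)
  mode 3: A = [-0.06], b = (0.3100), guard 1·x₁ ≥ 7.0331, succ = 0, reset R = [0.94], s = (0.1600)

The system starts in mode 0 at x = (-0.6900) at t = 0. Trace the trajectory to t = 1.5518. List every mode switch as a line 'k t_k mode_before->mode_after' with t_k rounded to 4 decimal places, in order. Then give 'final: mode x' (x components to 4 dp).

Mode 0: guard c·x = 1.1329 hit at Δt = 0.8206 (t = 0.8206), x⁻ = (-1.1329) → reset → x⁺ = (-1.1143), jump to mode 2
Mode 2: flow for 0.7312 to horizon, guard not reached → x = (-0.1570)

1 0.8206 0->2
final: 2 -0.1570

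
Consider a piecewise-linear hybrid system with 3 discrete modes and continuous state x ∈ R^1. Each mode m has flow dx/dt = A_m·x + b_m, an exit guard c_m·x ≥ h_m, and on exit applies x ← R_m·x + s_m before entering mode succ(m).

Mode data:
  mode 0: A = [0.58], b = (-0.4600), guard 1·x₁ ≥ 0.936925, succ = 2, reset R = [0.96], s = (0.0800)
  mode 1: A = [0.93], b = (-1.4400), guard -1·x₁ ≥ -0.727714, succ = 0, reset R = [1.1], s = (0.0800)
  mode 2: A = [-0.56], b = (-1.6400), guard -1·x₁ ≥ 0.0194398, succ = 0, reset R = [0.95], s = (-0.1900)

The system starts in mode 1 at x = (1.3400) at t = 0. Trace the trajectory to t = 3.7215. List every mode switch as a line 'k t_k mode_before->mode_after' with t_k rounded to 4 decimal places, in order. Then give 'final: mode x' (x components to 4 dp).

1 1.4739 1->0
2 2.3330 0->2
3 2.8601 2->0
final: 0 -0.8576

Mode 1: guard c·x = -0.7277 hit at Δt = 1.4739 (t = 1.4739), x⁻ = (0.7277) → reset → x⁺ = (0.8805), jump to mode 0
Mode 0: guard c·x = 0.9369 hit at Δt = 0.8591 (t = 2.3330), x⁻ = (0.9369) → reset → x⁺ = (0.9794), jump to mode 2
Mode 2: guard c·x = 0.0194 hit at Δt = 0.5271 (t = 2.8601), x⁻ = (-0.0194) → reset → x⁺ = (-0.2085), jump to mode 0
Mode 0: flow for 0.8614 to horizon, guard not reached → x = (-0.8576)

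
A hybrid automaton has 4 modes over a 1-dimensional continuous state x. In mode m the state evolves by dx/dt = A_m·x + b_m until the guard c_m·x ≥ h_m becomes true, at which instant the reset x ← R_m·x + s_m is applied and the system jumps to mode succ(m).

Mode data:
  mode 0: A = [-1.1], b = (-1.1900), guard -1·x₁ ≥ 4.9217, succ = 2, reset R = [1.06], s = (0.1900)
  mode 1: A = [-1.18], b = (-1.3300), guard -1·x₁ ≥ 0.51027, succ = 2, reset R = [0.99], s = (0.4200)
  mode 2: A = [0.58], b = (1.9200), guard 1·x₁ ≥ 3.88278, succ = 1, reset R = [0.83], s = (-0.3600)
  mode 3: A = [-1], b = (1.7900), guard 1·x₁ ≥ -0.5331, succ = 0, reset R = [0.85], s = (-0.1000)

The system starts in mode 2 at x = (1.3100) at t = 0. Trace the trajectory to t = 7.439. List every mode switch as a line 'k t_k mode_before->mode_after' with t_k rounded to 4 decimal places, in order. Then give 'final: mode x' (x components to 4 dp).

Mode 2: guard c·x = 3.8828 hit at Δt = 0.7632 (t = 0.7632), x⁻ = (3.8828) → reset → x⁺ = (2.8627), jump to mode 1
Mode 1: guard c·x = 0.5103 hit at Δt = 1.5821 (t = 2.3453), x⁻ = (-0.5103) → reset → x⁺ = (-0.0852), jump to mode 2
Mode 2: guard c·x = 3.8828 hit at Δt = 1.3830 (t = 3.7283), x⁻ = (3.8828) → reset → x⁺ = (2.8627), jump to mode 1
Mode 1: guard c·x = 0.5103 hit at Δt = 1.5821 (t = 5.3104), x⁻ = (-0.5103) → reset → x⁺ = (-0.0852), jump to mode 2
Mode 2: guard c·x = 3.8828 hit at Δt = 1.3830 (t = 6.6934), x⁻ = (3.8828) → reset → x⁺ = (2.8627), jump to mode 1
Mode 1: flow for 0.7456 to horizon, guard not reached → x = (0.5281)

1 0.7632 2->1
2 2.3453 1->2
3 3.7283 2->1
4 5.3104 1->2
5 6.6934 2->1
final: 1 0.5281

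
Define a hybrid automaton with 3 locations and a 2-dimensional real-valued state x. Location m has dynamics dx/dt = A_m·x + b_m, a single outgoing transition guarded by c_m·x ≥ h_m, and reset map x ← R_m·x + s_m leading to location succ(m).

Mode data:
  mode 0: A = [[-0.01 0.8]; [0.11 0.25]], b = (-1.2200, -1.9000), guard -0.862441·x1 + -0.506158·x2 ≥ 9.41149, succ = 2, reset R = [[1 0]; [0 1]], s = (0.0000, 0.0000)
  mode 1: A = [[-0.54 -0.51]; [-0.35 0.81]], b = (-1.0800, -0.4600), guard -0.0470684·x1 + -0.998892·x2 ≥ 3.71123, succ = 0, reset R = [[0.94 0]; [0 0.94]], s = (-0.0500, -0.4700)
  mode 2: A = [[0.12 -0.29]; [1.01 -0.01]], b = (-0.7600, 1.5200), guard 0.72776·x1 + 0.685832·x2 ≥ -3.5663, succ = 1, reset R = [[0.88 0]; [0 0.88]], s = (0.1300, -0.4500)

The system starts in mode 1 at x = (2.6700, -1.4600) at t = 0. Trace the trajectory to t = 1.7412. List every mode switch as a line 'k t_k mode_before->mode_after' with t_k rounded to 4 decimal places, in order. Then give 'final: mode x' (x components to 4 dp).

Mode 1: guard c·x = 3.7112 hit at Δt = 0.7130 (t = 0.7130), x⁻ = (1.9657, -3.8080) → reset → x⁺ = (1.7978, -4.0495), jump to mode 0
Mode 0: flow for 1.0282 to horizon, guard not reached → x = (-4.1173, -7.5671)

1 0.7130 1->0
final: 0 -4.1173 -7.5671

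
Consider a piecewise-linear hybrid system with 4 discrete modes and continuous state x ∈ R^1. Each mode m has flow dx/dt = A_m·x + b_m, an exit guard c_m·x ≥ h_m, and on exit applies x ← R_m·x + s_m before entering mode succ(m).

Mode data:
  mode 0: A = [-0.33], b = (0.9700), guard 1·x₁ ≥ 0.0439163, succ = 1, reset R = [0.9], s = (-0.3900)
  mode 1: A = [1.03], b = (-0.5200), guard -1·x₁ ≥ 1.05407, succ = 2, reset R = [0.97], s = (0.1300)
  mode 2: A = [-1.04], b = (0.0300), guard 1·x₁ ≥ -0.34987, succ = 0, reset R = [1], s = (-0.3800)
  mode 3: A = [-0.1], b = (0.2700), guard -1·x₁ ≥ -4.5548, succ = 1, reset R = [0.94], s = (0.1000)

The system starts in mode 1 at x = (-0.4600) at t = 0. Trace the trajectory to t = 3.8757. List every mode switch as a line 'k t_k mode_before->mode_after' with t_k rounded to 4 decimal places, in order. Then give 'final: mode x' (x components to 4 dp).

Mode 1: guard c·x = 1.0541 hit at Δt = 0.4658 (t = 0.4658), x⁻ = (-1.0541) → reset → x⁺ = (-0.8924), jump to mode 2
Mode 2: guard c·x = -0.3499 hit at Δt = 0.8548 (t = 1.3206), x⁻ = (-0.3499) → reset → x⁺ = (-0.7299), jump to mode 0
Mode 0: guard c·x = 0.0439 hit at Δt = 0.7177 (t = 2.0383), x⁻ = (0.0439) → reset → x⁺ = (-0.3505), jump to mode 1
Mode 1: guard c·x = 1.0541 hit at Δt = 0.5828 (t = 2.6211), x⁻ = (-1.0541) → reset → x⁺ = (-0.8924), jump to mode 2
Mode 2: guard c·x = -0.3499 hit at Δt = 0.8548 (t = 3.4759), x⁻ = (-0.3499) → reset → x⁺ = (-0.7299), jump to mode 0
Mode 0: flow for 0.3998 to horizon, guard not reached → x = (-0.2763)

1 0.4658 1->2
2 1.3206 2->0
3 2.0383 0->1
4 2.6211 1->2
5 3.4759 2->0
final: 0 -0.2763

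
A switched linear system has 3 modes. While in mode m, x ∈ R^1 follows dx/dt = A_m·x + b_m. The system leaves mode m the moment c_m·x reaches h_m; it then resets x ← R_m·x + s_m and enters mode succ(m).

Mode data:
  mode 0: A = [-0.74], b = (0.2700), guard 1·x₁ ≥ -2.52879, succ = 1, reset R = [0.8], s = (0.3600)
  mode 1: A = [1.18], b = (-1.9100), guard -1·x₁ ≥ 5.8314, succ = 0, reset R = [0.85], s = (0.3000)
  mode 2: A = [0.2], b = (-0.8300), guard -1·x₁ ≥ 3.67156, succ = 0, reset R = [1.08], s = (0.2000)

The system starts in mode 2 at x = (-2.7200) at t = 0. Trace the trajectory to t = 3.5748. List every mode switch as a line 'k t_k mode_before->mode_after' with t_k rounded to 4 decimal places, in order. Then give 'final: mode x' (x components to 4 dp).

Mode 2: guard c·x = 3.6716 hit at Δt = 0.6486 (t = 0.6486), x⁻ = (-3.6716) → reset → x⁺ = (-3.7653), jump to mode 0
Mode 0: guard c·x = -2.5288 hit at Δt = 0.4808 (t = 1.1294), x⁻ = (-2.5288) → reset → x⁺ = (-1.6630), jump to mode 1
Mode 1: guard c·x = 5.8314 hit at Δt = 0.6948 (t = 1.8242), x⁻ = (-5.8314) → reset → x⁺ = (-4.6567), jump to mode 0
Mode 0: guard c·x = -2.5288 hit at Δt = 0.7449 (t = 2.5691), x⁻ = (-2.5288) → reset → x⁺ = (-1.6630), jump to mode 1
Mode 1: guard c·x = 5.8314 hit at Δt = 0.6948 (t = 3.2639), x⁻ = (-5.8314) → reset → x⁺ = (-4.6567), jump to mode 0
Mode 0: flow for 0.3109 to horizon, guard not reached → x = (-3.6247)

1 0.6486 2->0
2 1.1294 0->1
3 1.8242 1->0
4 2.5691 0->1
5 3.2639 1->0
final: 0 -3.6247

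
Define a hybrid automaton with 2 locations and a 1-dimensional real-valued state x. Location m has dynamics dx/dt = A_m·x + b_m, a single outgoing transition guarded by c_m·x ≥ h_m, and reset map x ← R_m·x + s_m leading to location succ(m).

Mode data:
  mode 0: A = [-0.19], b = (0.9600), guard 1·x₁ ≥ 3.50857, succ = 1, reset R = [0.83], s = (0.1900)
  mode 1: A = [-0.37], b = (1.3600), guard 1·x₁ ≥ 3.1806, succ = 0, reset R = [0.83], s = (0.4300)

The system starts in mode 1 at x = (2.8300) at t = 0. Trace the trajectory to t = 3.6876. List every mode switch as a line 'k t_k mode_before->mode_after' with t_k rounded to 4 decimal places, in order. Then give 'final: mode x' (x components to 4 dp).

1 1.4471 1->0
2 2.7632 0->1
3 3.1609 1->0
final: 0 3.2587

Mode 1: guard c·x = 3.1806 hit at Δt = 1.4471 (t = 1.4471), x⁻ = (3.1806) → reset → x⁺ = (3.0699), jump to mode 0
Mode 0: guard c·x = 3.5086 hit at Δt = 1.3161 (t = 2.7632), x⁻ = (3.5086) → reset → x⁺ = (3.1021), jump to mode 1
Mode 1: guard c·x = 3.1806 hit at Δt = 0.3977 (t = 3.1609), x⁻ = (3.1806) → reset → x⁺ = (3.0699), jump to mode 0
Mode 0: flow for 0.5267 to horizon, guard not reached → x = (3.2587)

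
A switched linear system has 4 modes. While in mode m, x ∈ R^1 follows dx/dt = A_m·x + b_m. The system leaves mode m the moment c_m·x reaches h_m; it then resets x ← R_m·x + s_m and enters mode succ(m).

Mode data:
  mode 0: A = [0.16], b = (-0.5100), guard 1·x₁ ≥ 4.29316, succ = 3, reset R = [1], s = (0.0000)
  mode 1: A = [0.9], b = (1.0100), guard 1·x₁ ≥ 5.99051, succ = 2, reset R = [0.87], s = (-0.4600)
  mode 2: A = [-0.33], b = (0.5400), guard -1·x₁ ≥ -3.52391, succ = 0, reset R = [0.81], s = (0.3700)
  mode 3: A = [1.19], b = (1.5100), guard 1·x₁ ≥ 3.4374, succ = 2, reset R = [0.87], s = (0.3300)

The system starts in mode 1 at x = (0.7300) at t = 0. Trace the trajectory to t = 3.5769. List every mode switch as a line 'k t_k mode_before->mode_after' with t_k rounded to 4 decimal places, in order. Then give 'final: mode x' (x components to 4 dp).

Mode 1: guard c·x = 5.9905 hit at Δt = 1.4950 (t = 1.4950), x⁻ = (5.9905) → reset → x⁺ = (4.7517), jump to mode 2
Mode 2: guard c·x = -3.5239 hit at Δt = 1.5184 (t = 3.0134), x⁻ = (3.5239) → reset → x⁺ = (3.2244), jump to mode 0
Mode 0: flow for 0.5635 to horizon, guard not reached → x = (3.2278)

1 1.4950 1->2
2 3.0134 2->0
final: 0 3.2278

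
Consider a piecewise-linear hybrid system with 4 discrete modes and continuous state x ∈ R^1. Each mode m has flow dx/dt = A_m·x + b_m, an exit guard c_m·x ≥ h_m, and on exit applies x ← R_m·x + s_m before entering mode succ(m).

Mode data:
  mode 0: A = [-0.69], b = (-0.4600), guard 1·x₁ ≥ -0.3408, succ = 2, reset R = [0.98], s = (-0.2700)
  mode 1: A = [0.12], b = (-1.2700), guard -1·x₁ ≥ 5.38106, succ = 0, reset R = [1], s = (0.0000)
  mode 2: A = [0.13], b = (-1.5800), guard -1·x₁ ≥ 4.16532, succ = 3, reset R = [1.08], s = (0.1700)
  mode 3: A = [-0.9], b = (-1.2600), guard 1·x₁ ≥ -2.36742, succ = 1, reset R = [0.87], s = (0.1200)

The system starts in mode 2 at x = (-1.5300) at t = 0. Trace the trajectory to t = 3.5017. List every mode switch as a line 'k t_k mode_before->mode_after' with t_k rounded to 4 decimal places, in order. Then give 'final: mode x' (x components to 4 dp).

1 1.3548 2->3
2 2.5855 3->1
final: 1 -3.3950

Mode 2: guard c·x = 4.1653 hit at Δt = 1.3548 (t = 1.3548), x⁻ = (-4.1653) → reset → x⁺ = (-4.3285), jump to mode 3
Mode 3: guard c·x = -2.3674 hit at Δt = 1.2307 (t = 2.5855), x⁻ = (-2.3674) → reset → x⁺ = (-1.9397), jump to mode 1
Mode 1: flow for 0.9162 to horizon, guard not reached → x = (-3.3950)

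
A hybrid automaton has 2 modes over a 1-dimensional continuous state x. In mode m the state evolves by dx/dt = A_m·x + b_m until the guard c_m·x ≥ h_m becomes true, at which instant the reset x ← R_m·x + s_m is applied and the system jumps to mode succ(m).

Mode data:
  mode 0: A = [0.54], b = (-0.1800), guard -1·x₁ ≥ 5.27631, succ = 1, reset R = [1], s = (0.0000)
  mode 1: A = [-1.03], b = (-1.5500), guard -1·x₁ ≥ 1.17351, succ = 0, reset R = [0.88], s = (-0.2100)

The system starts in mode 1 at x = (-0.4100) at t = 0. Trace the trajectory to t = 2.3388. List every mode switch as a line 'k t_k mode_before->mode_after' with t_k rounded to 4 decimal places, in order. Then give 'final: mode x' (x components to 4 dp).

Mode 1: guard c·x = 1.1735 hit at Δt = 1.1604 (t = 1.1604), x⁻ = (-1.1735) → reset → x⁺ = (-1.2427), jump to mode 0
Mode 0: flow for 1.1784 to horizon, guard not reached → x = (-2.6446)

1 1.1604 1->0
final: 0 -2.6446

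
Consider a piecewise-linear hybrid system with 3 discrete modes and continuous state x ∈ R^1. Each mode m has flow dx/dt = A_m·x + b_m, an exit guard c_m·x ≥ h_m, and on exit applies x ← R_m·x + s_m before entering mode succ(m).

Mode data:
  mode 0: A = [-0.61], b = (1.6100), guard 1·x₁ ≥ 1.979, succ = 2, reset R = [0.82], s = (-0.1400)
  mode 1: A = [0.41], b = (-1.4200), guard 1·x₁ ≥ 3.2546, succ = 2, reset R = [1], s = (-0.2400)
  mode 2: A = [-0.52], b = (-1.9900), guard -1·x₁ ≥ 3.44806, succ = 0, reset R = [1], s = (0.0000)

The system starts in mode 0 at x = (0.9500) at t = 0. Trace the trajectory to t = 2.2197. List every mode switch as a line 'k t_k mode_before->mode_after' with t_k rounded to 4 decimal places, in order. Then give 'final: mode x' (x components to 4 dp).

Mode 0: guard c·x = 1.9790 hit at Δt = 1.5399 (t = 1.5399), x⁻ = (1.9790) → reset → x⁺ = (1.4828), jump to mode 2
Mode 2: flow for 0.6798 to horizon, guard not reached → x = (-0.0983)

1 1.5399 0->2
final: 2 -0.0983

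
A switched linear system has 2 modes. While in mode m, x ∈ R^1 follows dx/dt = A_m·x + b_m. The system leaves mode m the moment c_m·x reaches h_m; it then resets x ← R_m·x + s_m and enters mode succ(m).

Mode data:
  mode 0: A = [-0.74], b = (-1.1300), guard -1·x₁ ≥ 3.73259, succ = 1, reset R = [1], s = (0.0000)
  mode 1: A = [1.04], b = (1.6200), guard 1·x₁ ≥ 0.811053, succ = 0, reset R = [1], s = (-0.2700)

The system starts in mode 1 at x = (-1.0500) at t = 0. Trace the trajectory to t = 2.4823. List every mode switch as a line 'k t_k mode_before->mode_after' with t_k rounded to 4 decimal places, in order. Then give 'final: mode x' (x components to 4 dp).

Mode 1: guard c·x = 0.8111 hit at Δt = 1.4810 (t = 1.4810), x⁻ = (0.8111) → reset → x⁺ = (0.5411), jump to mode 0
Mode 0: flow for 1.0013 to horizon, guard not reached → x = (-0.5413)

1 1.4810 1->0
final: 0 -0.5413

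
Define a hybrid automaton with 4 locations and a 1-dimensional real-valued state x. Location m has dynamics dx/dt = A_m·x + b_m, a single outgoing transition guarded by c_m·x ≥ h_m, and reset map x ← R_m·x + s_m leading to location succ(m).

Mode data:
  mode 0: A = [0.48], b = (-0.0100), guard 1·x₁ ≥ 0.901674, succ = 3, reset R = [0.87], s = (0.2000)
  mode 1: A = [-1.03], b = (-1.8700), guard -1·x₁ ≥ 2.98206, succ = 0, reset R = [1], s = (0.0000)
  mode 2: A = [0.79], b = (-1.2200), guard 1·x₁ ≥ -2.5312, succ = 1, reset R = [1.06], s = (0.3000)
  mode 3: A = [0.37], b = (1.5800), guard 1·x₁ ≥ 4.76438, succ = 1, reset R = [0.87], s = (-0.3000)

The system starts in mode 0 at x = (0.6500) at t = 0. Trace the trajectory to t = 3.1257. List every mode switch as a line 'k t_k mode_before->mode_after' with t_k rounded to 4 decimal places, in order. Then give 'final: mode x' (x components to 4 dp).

Mode 0: guard c·x = 0.9017 hit at Δt = 0.7010 (t = 0.7010), x⁻ = (0.9017) → reset → x⁺ = (0.9845), jump to mode 3
Mode 3: guard c·x = 4.7644 hit at Δt = 1.4647 (t = 2.1657), x⁻ = (4.7644) → reset → x⁺ = (3.8450), jump to mode 1
Mode 1: flow for 0.9600 to horizon, guard not reached → x = (0.2903)

1 0.7010 0->3
2 2.1657 3->1
final: 1 0.2903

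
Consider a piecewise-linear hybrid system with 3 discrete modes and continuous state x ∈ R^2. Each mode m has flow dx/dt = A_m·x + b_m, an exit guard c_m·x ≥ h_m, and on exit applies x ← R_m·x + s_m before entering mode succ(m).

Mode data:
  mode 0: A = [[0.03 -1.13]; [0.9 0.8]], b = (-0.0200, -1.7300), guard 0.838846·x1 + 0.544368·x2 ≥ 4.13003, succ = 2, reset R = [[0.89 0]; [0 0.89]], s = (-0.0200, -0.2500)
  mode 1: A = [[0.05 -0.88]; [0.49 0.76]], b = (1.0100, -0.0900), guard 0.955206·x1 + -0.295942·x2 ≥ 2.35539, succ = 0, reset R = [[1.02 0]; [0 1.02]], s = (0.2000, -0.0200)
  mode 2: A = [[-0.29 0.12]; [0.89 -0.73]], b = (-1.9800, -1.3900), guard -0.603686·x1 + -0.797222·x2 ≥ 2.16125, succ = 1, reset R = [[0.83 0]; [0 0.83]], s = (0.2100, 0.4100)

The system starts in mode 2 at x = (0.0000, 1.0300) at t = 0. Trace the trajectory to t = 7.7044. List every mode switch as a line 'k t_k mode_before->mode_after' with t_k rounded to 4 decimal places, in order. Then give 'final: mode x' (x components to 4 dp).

Mode 2: guard c·x = 2.1612 hit at Δt = 1.0864 (t = 1.0864), x⁻ = (-1.8673, -1.2970) → reset → x⁺ = (-1.3399, -0.6665), jump to mode 1
Mode 1: guard c·x = 2.3554 hit at Δt = 1.3270 (t = 2.4134), x⁻ = (1.7589, -2.2818) → reset → x⁺ = (1.9941, -2.3474), jump to mode 0
Mode 0: guard c·x = 4.1300 hit at Δt = 1.3512 (t = 3.7646), x⁻ = (6.6899, -2.7220) → reset → x⁺ = (5.9340, -2.6726), jump to mode 2
Mode 2: guard c·x = 2.1612 hit at Δt = 2.9964 (t = 6.7610), x⁻ = (-1.5806, -1.5141) → reset → x⁺ = (-1.1019, -0.8467), jump to mode 1
Mode 1: flow for 0.9434 to horizon, guard not reached → x = (1.0469, -2.0238)

1 1.0864 2->1
2 2.4134 1->0
3 3.7646 0->2
4 6.7610 2->1
final: 1 1.0469 -2.0238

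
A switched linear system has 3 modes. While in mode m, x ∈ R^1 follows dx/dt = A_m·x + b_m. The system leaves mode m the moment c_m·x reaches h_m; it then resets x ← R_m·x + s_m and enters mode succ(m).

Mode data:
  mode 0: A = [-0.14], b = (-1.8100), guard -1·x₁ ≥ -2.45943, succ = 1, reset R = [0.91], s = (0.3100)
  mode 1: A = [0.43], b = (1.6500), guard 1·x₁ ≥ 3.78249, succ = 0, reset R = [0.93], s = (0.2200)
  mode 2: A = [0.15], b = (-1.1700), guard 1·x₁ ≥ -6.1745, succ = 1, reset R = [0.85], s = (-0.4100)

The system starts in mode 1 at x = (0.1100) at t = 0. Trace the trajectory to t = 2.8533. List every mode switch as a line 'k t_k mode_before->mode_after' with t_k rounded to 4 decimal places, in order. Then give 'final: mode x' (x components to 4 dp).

Mode 1: guard c·x = 3.7825 hit at Δt = 1.5296 (t = 1.5296), x⁻ = (3.7825) → reset → x⁺ = (3.7377), jump to mode 0
Mode 0: guard c·x = -2.4594 hit at Δt = 0.5700 (t = 2.0996), x⁻ = (2.4594) → reset → x⁺ = (2.5481), jump to mode 1
Mode 1: guard c·x = 3.7825 hit at Δt = 0.4110 (t = 2.5106), x⁻ = (3.7825) → reset → x⁺ = (3.7377), jump to mode 0
Mode 0: flow for 0.3427 to horizon, guard not reached → x = (2.9570)

1 1.5296 1->0
2 2.0996 0->1
3 2.5106 1->0
final: 0 2.9570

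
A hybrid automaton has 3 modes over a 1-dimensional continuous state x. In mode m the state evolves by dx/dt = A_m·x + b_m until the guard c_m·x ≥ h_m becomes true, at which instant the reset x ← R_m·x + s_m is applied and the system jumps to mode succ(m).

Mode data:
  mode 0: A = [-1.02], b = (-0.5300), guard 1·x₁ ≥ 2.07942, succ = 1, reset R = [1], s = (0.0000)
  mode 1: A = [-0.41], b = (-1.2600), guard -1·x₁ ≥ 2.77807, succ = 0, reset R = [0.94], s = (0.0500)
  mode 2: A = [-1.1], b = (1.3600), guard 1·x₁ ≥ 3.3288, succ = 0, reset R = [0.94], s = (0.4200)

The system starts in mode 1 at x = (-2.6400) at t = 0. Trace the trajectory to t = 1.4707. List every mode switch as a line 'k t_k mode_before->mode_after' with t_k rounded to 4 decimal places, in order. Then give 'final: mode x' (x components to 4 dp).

Mode 1: guard c·x = 2.7781 hit at Δt = 0.9361 (t = 0.9361), x⁻ = (-2.7781) → reset → x⁺ = (-2.5614), jump to mode 0
Mode 0: flow for 0.5346 to horizon, guard not reached → x = (-1.7032)

1 0.9361 1->0
final: 0 -1.7032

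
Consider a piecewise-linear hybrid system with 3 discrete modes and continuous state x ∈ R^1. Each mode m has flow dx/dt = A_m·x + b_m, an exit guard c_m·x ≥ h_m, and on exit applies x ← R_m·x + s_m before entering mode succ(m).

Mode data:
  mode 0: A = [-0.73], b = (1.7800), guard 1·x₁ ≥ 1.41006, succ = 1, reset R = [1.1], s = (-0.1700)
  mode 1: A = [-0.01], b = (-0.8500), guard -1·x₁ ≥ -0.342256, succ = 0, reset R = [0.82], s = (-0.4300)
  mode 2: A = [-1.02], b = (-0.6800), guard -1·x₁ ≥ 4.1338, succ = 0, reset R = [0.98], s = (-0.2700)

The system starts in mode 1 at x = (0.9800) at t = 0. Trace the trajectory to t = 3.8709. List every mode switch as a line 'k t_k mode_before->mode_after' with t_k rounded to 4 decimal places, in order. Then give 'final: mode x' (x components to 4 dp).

Mode 1: guard c·x = -0.3423 hit at Δt = 0.7445 (t = 0.7445), x⁻ = (0.3423) → reset → x⁺ = (-0.1494), jump to mode 0
Mode 0: guard c·x = 1.4101 hit at Δt = 1.2642 (t = 2.0087), x⁻ = (1.4101) → reset → x⁺ = (1.3811), jump to mode 1
Mode 1: guard c·x = -0.3423 hit at Δt = 1.2099 (t = 3.2186), x⁻ = (0.3423) → reset → x⁺ = (-0.1494), jump to mode 0
Mode 0: flow for 0.6523 to horizon, guard not reached → x = (0.8310)

1 0.7445 1->0
2 2.0087 0->1
3 3.2186 1->0
final: 0 0.8310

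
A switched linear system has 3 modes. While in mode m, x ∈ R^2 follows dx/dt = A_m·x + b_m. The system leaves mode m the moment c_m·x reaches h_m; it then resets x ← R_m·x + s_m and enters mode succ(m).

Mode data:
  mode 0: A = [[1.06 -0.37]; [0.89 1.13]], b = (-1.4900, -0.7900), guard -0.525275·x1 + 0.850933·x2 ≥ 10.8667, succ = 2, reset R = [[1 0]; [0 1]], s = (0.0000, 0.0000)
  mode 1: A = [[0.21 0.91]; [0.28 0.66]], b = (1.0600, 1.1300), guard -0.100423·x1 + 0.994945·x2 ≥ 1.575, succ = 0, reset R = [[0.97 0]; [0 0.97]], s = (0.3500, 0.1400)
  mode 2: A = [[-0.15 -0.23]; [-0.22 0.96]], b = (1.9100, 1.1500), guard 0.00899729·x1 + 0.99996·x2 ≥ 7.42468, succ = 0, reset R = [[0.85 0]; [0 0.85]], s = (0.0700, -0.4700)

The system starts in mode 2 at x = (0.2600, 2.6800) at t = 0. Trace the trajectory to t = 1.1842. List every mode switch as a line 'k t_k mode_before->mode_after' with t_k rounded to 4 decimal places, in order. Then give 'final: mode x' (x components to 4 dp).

Mode 2: guard c·x = 7.4247 hit at Δt = 0.8526 (t = 0.8526), x⁻ = (0.8759, 7.4171) → reset → x⁺ = (0.8145, 5.8345), jump to mode 0
Mode 0: flow for 0.3316 to horizon, guard not reached → x = (-0.4542, 8.2696)

1 0.8526 2->0
final: 0 -0.4542 8.2696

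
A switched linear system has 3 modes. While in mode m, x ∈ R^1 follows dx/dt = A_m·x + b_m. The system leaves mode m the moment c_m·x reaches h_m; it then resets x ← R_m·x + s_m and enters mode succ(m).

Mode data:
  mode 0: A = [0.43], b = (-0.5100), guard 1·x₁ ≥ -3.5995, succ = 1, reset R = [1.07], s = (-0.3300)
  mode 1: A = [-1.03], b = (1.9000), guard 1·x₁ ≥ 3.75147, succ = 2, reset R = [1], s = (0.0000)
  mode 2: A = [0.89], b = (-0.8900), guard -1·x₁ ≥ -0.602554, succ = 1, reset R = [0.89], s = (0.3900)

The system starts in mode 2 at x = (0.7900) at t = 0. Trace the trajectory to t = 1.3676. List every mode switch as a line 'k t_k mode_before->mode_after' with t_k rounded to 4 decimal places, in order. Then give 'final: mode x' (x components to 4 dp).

Mode 2: guard c·x = -0.6026 hit at Δt = 0.7168 (t = 0.7168), x⁻ = (0.6026) → reset → x⁺ = (0.9263), jump to mode 1
Mode 1: flow for 0.6508 to horizon, guard not reached → x = (1.3749)

1 0.7168 2->1
final: 1 1.3749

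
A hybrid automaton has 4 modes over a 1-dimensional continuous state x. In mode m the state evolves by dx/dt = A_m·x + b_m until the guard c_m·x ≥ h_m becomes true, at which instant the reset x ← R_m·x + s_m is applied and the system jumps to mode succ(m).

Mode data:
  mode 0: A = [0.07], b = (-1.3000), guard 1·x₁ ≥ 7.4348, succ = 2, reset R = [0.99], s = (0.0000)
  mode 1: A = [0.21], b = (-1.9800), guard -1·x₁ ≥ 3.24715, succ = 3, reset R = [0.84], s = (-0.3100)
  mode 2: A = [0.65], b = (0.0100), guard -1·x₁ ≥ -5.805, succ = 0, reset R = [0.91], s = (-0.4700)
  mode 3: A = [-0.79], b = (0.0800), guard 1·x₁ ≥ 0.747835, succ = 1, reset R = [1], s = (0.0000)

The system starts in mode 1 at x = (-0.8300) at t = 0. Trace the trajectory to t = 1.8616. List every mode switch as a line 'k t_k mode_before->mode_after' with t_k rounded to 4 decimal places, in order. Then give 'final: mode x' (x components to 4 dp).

1 1.0075 1->3
final: 3 -1.4973

Mode 1: guard c·x = 3.2471 hit at Δt = 1.0075 (t = 1.0075), x⁻ = (-3.2472) → reset → x⁺ = (-3.0376), jump to mode 3
Mode 3: flow for 0.8541 to horizon, guard not reached → x = (-1.4973)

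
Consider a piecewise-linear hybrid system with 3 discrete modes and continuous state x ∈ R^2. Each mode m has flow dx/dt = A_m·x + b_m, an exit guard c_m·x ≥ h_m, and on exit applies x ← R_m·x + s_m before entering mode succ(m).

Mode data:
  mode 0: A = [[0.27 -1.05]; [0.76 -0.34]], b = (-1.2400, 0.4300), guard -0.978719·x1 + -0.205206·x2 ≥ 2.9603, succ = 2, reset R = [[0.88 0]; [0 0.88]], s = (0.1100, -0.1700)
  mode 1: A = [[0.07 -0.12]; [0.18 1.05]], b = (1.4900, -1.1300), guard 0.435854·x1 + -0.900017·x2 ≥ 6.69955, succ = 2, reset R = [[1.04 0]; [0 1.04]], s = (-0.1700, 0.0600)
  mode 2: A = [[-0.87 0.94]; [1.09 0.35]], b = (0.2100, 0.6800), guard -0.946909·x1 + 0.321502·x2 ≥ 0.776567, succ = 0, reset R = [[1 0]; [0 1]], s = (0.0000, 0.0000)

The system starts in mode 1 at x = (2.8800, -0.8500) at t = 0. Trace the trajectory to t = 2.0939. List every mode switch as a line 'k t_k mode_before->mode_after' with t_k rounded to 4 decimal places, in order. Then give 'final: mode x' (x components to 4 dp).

1 1.3349 1->2
final: 2 1.2947 -2.6602

Mode 1: guard c·x = 6.6996 hit at Δt = 1.3349 (t = 1.3349), x⁻ = (5.6445, -4.7103) → reset → x⁺ = (5.7002, -4.8388), jump to mode 2
Mode 2: flow for 0.7590 to horizon, guard not reached → x = (1.2947, -2.6602)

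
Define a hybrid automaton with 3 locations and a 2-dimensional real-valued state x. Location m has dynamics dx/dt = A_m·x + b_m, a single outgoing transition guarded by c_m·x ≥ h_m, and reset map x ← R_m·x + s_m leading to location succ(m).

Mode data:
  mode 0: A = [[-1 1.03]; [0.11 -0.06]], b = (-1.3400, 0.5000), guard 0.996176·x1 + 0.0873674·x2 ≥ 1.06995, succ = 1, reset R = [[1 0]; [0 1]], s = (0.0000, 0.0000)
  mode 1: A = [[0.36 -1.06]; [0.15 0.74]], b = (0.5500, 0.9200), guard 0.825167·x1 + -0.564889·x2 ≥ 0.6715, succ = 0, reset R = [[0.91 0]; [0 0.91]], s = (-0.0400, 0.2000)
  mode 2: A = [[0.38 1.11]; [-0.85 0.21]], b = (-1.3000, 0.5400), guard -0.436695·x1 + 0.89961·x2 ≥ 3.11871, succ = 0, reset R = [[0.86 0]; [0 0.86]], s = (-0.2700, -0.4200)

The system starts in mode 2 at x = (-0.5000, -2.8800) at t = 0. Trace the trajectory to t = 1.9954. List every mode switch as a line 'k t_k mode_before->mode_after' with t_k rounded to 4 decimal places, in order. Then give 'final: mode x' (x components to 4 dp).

Mode 2: guard c·x = 3.1187 hit at Δt = 1.1951 (t = 1.1951), x⁻ = (-5.6931, 0.7032) → reset → x⁺ = (-5.1660, 0.1847), jump to mode 0
Mode 0: flow for 0.8003 to horizon, guard not reached → x = (-2.9478, 0.2311)

1 1.1951 2->0
final: 0 -2.9478 0.2311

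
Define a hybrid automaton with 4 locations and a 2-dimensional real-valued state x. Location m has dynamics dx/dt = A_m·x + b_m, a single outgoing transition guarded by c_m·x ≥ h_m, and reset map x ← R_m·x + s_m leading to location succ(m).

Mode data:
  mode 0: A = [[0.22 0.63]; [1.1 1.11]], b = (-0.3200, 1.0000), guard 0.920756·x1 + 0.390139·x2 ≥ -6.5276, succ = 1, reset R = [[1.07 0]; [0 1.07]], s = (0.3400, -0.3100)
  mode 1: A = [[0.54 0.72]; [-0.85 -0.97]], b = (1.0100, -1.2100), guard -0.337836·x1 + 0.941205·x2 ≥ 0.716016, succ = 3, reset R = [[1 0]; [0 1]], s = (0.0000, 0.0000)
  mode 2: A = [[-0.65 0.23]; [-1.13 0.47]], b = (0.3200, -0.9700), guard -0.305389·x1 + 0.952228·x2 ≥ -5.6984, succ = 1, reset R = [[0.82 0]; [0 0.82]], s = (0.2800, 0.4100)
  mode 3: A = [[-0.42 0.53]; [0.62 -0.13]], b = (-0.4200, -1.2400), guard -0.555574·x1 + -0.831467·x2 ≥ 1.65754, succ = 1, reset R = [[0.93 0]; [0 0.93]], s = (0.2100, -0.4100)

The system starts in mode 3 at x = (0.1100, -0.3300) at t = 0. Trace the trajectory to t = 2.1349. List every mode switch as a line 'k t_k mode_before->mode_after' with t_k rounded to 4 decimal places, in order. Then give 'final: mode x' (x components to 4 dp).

1 0.9595 3->1
final: 1 -0.8096 -1.0368

Mode 3: guard c·x = 1.6575 hit at Δt = 0.9595 (t = 0.9595), x⁻ = (-0.6588, -1.5533) → reset → x⁺ = (-0.4027, -1.8546), jump to mode 1
Mode 1: flow for 1.1754 to horizon, guard not reached → x = (-0.8096, -1.0368)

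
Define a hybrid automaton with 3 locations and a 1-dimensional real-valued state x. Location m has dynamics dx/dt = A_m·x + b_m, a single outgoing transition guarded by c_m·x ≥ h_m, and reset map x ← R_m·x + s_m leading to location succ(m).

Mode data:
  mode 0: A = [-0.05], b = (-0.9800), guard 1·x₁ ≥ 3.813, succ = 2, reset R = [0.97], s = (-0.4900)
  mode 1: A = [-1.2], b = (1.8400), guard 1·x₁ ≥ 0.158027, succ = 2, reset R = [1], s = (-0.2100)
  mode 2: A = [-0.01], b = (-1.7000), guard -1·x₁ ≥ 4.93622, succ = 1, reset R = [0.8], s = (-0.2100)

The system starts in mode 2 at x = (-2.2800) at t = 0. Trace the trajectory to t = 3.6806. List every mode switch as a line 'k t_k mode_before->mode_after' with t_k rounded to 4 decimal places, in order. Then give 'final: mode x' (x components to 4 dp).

Mode 2: guard c·x = 4.9362 hit at Δt = 1.5964 (t = 1.5964), x⁻ = (-4.9362) → reset → x⁺ = (-4.1590), jump to mode 1
Mode 1: guard c·x = 0.1580 hit at Δt = 1.1837 (t = 2.7801), x⁻ = (0.1580) → reset → x⁺ = (-0.0520), jump to mode 2
Mode 2: flow for 0.9005 to horizon, guard not reached → x = (-1.5755)

1 1.5964 2->1
2 2.7801 1->2
final: 2 -1.5755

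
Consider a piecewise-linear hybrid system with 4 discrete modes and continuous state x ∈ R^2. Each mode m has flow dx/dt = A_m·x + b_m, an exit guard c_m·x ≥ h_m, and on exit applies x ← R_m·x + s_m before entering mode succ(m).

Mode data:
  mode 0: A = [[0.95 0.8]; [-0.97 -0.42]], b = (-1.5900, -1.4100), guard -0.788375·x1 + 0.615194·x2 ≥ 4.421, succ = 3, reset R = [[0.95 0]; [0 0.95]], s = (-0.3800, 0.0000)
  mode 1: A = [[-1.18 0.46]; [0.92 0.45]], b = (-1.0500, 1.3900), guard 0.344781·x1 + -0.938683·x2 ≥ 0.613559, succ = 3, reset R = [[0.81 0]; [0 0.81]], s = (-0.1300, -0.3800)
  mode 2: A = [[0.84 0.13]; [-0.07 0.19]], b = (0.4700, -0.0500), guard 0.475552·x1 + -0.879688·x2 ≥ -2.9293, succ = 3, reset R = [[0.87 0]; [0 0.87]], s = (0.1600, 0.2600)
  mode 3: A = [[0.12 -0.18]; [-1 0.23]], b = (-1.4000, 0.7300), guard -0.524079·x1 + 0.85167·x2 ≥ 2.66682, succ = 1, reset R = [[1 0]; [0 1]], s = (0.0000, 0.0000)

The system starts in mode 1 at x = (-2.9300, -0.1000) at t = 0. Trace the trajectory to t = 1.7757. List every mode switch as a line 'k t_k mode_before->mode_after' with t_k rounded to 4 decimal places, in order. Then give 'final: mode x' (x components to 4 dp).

Mode 1: guard c·x = 0.6136 hit at Δt = 1.4314 (t = 1.4314), x⁻ = (-1.5482, -1.2223) → reset → x⁺ = (-1.3841, -1.3701), jump to mode 3
Mode 3: flow for 0.3443 to horizon, guard not reached → x = (-1.8696, -0.6416)

1 1.4314 1->3
final: 3 -1.8696 -0.6416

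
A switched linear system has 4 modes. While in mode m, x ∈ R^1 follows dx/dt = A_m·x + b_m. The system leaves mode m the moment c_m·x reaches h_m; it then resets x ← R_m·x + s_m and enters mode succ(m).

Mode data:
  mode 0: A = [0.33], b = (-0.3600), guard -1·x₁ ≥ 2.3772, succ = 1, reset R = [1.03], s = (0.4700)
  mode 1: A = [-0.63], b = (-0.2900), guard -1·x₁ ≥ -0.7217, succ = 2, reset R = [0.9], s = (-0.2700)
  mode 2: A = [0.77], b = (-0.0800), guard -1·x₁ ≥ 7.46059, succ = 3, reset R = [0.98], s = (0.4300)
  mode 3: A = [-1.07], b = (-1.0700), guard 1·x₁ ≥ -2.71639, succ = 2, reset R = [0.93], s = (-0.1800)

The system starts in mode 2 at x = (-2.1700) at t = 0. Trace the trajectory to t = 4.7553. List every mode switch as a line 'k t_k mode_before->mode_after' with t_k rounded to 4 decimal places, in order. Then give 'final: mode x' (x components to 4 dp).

1 1.5610 2->3
2 2.7120 3->2
3 3.9980 2->3
final: 3 -3.6156

Mode 2: guard c·x = 7.4606 hit at Δt = 1.5610 (t = 1.5610), x⁻ = (-7.4606) → reset → x⁺ = (-6.8814), jump to mode 3
Mode 3: guard c·x = -2.7164 hit at Δt = 1.1510 (t = 2.7120), x⁻ = (-2.7164) → reset → x⁺ = (-2.7062), jump to mode 2
Mode 2: guard c·x = 7.4606 hit at Δt = 1.2860 (t = 3.9980), x⁻ = (-7.4606) → reset → x⁺ = (-6.8814), jump to mode 3
Mode 3: flow for 0.7573 to horizon, guard not reached → x = (-3.6156)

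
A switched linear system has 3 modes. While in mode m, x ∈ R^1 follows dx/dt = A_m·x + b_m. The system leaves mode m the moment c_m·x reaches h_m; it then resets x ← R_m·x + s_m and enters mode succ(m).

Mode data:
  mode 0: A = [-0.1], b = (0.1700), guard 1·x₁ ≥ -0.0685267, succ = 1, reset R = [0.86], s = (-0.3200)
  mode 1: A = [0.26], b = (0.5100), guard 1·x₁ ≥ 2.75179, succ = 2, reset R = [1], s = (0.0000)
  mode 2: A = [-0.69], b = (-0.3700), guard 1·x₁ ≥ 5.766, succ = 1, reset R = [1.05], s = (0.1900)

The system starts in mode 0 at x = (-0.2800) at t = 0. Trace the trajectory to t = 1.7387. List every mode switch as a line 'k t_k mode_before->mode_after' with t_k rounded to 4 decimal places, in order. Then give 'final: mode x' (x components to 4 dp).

1 1.1295 0->1
final: 1 -0.1073

Mode 0: guard c·x = -0.0685 hit at Δt = 1.1295 (t = 1.1295), x⁻ = (-0.0685) → reset → x⁺ = (-0.3789), jump to mode 1
Mode 1: flow for 0.6092 to horizon, guard not reached → x = (-0.1073)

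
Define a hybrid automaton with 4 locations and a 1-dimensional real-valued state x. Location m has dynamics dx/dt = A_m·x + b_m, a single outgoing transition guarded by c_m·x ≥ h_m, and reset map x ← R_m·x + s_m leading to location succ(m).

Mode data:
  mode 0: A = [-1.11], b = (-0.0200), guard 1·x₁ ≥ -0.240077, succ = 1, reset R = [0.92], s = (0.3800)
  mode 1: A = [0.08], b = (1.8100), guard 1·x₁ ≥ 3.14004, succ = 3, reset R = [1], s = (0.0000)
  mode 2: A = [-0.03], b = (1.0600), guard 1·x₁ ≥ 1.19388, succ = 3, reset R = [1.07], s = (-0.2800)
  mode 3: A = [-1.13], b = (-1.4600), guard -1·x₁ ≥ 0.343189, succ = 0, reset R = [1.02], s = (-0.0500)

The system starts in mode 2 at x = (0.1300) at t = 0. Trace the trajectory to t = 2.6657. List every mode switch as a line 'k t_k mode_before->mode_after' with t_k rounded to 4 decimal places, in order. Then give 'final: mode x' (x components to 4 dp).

1 1.0229 2->3
2 1.8024 3->0
3 2.2912 0->1
final: 1 0.8521

Mode 2: guard c·x = 1.1939 hit at Δt = 1.0229 (t = 1.0229), x⁻ = (1.1939) → reset → x⁺ = (0.9975), jump to mode 3
Mode 3: guard c·x = 0.3432 hit at Δt = 0.7795 (t = 1.8024), x⁻ = (-0.3432) → reset → x⁺ = (-0.4001), jump to mode 0
Mode 0: guard c·x = -0.2401 hit at Δt = 0.4888 (t = 2.2912), x⁻ = (-0.2401) → reset → x⁺ = (0.1591), jump to mode 1
Mode 1: flow for 0.3745 to horizon, guard not reached → x = (0.8521)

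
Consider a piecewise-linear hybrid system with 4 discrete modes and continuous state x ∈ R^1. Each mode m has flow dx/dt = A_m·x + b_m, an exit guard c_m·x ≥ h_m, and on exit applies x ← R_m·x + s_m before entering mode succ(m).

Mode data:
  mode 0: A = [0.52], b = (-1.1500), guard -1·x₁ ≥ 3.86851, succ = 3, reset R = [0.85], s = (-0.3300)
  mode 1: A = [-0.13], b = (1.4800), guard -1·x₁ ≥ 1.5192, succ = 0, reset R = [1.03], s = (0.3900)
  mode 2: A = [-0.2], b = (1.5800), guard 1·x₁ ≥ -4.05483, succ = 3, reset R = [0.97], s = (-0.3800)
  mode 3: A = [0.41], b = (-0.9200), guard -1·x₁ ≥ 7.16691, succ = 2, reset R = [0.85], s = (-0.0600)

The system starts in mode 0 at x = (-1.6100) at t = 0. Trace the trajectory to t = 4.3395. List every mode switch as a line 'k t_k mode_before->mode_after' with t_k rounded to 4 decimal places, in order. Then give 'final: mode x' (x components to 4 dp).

1 0.8930 0->3
2 2.0475 3->2
3 2.8556 2->3
4 3.7369 3->2
final: 2 -4.5563

Mode 0: guard c·x = 3.8685 hit at Δt = 0.8930 (t = 0.8930), x⁻ = (-3.8685) → reset → x⁺ = (-3.6182), jump to mode 3
Mode 3: guard c·x = 7.1669 hit at Δt = 1.1545 (t = 2.0475), x⁻ = (-7.1669) → reset → x⁺ = (-6.1519), jump to mode 2
Mode 2: guard c·x = -4.0548 hit at Δt = 0.8081 (t = 2.8556), x⁻ = (-4.0548) → reset → x⁺ = (-4.3132), jump to mode 3
Mode 3: guard c·x = 7.1669 hit at Δt = 0.8813 (t = 3.7369), x⁻ = (-7.1669) → reset → x⁺ = (-6.1519), jump to mode 2
Mode 2: flow for 0.6026 to horizon, guard not reached → x = (-4.5563)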